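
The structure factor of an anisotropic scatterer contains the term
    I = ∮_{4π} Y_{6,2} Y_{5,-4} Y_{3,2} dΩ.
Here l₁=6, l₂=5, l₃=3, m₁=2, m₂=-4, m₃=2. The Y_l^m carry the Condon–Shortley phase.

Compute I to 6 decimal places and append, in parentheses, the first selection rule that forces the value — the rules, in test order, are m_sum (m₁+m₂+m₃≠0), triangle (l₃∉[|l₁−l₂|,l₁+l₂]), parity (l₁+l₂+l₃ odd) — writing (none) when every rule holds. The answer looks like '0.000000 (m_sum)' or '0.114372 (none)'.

-0.139560 (none)

Rules hold: Σm=0, L=14 even, 1≤3≤11.
N = 13·11·7 = 1001
Δ = 8!·4!·2!/15! = 1/675675
Racah Σ t=3..5: t=3:−1/8640 t=4:+1/2304 t=5:−1/8640 = 7/34560
⇒ 3j(6 5 3; 0 0 0)² = 7/429, sgn -1
Racah Σ t=0..1: t=0:+1/967680 t=1:−1/60480 = -1/64512
⇒ 3j(6 5 3; 2 -4 2)² = 15/1001, sgn +1
4πI² = N·(3j₀)²·(3jₘ)² = 35/143
I = -1·√(0.244755/4π) = -0.13956004
No selection rule forces the value: the integral is nonzero (none).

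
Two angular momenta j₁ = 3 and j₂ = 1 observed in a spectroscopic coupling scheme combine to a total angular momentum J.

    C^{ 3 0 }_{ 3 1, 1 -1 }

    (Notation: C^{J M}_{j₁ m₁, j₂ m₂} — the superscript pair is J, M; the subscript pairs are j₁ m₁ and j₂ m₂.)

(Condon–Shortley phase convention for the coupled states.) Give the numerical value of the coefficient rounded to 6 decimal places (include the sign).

j₁+j₂−J=1  J+j₁−j₂=5  J−j₁+j₂=1  j₁+j₂+J+1=8
(j₁±m₁, j₂±m₂, J±M) = (4,2,0,2,3,3)
P² = 72
sum k=0..0:
  [0] +1/12 = 1/12
S = 1/12
C² = P²·S² = 1/2 ; C = +0.707107

+0.707107  (= +√(1/2))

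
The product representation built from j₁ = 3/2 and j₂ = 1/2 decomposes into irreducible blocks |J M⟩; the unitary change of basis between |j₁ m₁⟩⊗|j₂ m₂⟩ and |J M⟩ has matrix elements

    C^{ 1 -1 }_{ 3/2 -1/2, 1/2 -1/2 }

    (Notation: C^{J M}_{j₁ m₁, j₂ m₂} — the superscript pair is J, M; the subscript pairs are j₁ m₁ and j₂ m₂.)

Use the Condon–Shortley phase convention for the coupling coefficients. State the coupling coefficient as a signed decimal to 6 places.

+0.500000

j₁+j₂−J=1  J+j₁−j₂=2  J−j₁+j₂=0  j₁+j₂+J+1=4
(j₁±m₁, j₂±m₂, J±M) = (1,2,0,1,0,2)
P² = 1
sum k=0..0:
  [0] +1/2 = 1/2
S = 1/2
C² = P²·S² = 1/4 ; C = +0.500000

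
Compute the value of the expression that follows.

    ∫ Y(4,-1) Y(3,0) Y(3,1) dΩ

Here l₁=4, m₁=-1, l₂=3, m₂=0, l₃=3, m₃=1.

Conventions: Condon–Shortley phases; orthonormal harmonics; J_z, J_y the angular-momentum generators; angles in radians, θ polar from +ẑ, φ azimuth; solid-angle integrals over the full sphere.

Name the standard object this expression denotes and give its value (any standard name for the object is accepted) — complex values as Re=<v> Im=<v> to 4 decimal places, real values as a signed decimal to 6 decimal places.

Gaunt coefficient, -0.099323

This is a Gaunt coefficient — the integral of a triple product of spherical harmonics over the sphere.
Checks pass: Σm=0; 10 even; l₃=3∈[1,7].
(2·4+1)(2·3+1)(2·3+1) = 441
Δ: 4! 4! 2! / 11! → 1/34650
sum: t=1:−1/72 t=2:+1/16 t=3:−1/72 = 5/144
3j²(4 3 3; 0 0 0) = Δ·Π!·Σ² = 2/77  (sign -1)
sum: t=1:−1/288 t=2:+1/24 t=3:−1/48 = 5/288
3j²(4 3 3; -1 0 1) = Δ·Π!·Σ² = 5/462  (sign +1)
combine: 4πI² = 441·2/77·5/462 = 15/121
take √, sign -1: I = -0.09932258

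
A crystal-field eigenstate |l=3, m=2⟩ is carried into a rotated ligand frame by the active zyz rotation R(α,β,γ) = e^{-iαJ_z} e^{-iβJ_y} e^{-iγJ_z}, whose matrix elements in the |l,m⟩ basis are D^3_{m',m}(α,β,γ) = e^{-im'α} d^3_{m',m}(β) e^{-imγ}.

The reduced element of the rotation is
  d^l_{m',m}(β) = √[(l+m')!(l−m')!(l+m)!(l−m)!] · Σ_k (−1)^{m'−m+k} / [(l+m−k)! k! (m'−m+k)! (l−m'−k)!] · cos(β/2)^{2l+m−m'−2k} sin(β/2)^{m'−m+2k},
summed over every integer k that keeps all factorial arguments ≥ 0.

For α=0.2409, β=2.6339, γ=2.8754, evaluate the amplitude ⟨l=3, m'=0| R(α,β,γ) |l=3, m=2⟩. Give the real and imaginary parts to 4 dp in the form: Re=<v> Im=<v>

Re=-0.2437 Im=-0.1436

First d^3_{0,2}(β=2.6339), then the phase factors e^{-i(0)α} and e^{-i(2)γ}:
Half-angle: c=0.251129, s=0.967954. N=√(6·6·120·1)=65.726707
k: max(0,(2)−(0))=2 … min(3+(2),3−(0))=3
  k=2: (−1)^0·65.7267/(12)·0.2511^4·0.9680^2 = +0.020411
  k=3: (−1)^1·65.7267/(12)·0.2511^2·0.9680^4 = -0.303230
d^3_{0,2}(2.6339) = +0.020411 -0.303230 = -0.282819
Phases: e^{-i·(0)·0.2409}=+1.000000+0.000000i, e^{-i·(2)·2.8754}=+0.861599+0.507590i ⇒ D=-0.243677-0.143556i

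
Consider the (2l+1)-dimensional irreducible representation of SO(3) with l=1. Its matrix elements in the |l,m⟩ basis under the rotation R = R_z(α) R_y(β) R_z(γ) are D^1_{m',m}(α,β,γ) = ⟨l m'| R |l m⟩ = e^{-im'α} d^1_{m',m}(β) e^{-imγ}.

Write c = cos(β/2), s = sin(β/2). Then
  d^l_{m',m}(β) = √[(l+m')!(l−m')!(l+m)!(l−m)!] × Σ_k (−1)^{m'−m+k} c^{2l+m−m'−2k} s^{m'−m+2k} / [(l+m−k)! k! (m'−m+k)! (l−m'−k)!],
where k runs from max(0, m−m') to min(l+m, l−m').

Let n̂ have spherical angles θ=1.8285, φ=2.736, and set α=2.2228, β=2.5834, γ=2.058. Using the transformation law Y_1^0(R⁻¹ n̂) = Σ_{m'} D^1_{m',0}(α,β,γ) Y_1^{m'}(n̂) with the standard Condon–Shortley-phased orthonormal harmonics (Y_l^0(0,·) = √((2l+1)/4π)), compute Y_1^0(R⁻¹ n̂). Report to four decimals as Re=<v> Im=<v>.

Need the full column D^1_{m',0} for m'=−1..1 at α=2.2228, β=2.5834, γ=2.0580.
cos(β/2)=0.275487, sin(β/2)=0.961305
d^1_{-1,0}: single k=1 term ⇒ +0.374522;  D = -0.227253+0.297696i
d^1_{0,0}: k∈[0..1] ⇒ +0.075893 -0.924107 = -0.848214;  D = -0.848214+0.000000i
d^1_{1,0}: single k=0 term ⇒ -0.374522;  D = +0.227253+0.297696i
Y_1^{m'}(θ=1.8285,φ=2.736) and Σ D·Y over m':
  (-0.2273+0.2977i)·(-0.3070-0.1318i)  (-0.8482+0.0000i)·(-0.1245+0.0000i)  (+0.2273+0.2977i)·(+0.3070-0.1318i)
Y_1^0(R⁻¹ n̂) = +0.323632+0.000000i

Re=0.3236 Im=0.0000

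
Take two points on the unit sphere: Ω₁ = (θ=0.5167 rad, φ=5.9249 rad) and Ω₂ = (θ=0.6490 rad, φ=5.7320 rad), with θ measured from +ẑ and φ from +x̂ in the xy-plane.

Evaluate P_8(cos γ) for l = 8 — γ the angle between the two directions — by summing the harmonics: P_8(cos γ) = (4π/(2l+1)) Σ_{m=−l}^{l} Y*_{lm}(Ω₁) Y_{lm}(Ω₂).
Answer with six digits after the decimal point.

0.546969

Summing Y*_{l m}(θ₁,φ₁)·Y_{l m}(θ₂,φ₂) over m ∈ [−8, 8]; prefactor 4π/(2·8+1) = 0.739198:
  term(m=-8) = 0.00000 + 0.00002j   from Y*(Ω₁)=-0.00176 - 0.00050j, Y(Ω₂)=-0.00274 - 0.00876j
  term(m=-7) = 0.00014 + 0.00061j   from Y*(Ω₁)=-0.01037 - 0.00762j, Y(Ω₂)=-0.03648 - 0.03179j
  term(m=-6) = 0.00355 + 0.00810j   from Y*(Ω₁)=-0.03095 - 0.04735j, Y(Ω₂)=-0.15419 - 0.02576j
  term(m=-5) = 0.03368 + 0.04857j   from Y*(Ω₁)=-0.03796 - 0.16927j, Y(Ω₂)=-0.31565 + 0.12815j
  term(m=-4) = 0.12878 + 0.12528j   from Y*(Ω₁)=0.05112 - 0.36903j, Y(Ω₂)=-0.28565 + 0.38854j
  term(m=-3) = 0.14652 + 0.09572j   from Y*(Ω₁)=0.24540 - 0.45356j, Y(Ω₂)=-0.02805 + 0.33822j
  term(m=-2) = -0.03778 - 0.01534j   from Y*(Ω₁)=0.23760 - 0.20696j, Y(Ω₂)=-0.05843 - 0.11547j
  term(m=-1) = 0.09506 + 0.01857j   from Y*(Ω₁)=-0.22065 + 0.08262j, Y(Ω₂)=-0.35021 - 0.21529j
  term(m=+0) = 0.00005 + 0.00000j   from Y*(Ω₁)=-0.40843 + 0.00000j, Y(Ω₂)=-0.00013 + 0.00000j
  term(m=+1) = 0.09506 - 0.01857j   from Y*(Ω₁)=0.22065 + 0.08262j, Y(Ω₂)=0.35021 - 0.21529j
  term(m=+2) = -0.03778 + 0.01534j   from Y*(Ω₁)=0.23760 + 0.20696j, Y(Ω₂)=-0.05843 + 0.11547j
  term(m=+3) = 0.14652 - 0.09572j   from Y*(Ω₁)=-0.24540 - 0.45356j, Y(Ω₂)=0.02805 + 0.33822j
  term(m=+4) = 0.12878 - 0.12528j   from Y*(Ω₁)=0.05112 + 0.36903j, Y(Ω₂)=-0.28565 - 0.38854j
  term(m=+5) = 0.03368 - 0.04857j   from Y*(Ω₁)=0.03796 - 0.16927j, Y(Ω₂)=0.31565 + 0.12815j
  term(m=+6) = 0.00355 - 0.00810j   from Y*(Ω₁)=-0.03095 + 0.04735j, Y(Ω₂)=-0.15419 + 0.02576j
  term(m=+7) = 0.00014 - 0.00061j   from Y*(Ω₁)=0.01037 - 0.00762j, Y(Ω₂)=0.03648 - 0.03179j
  term(m=+8) = 0.00000 - 0.00002j   from Y*(Ω₁)=-0.00176 + 0.00050j, Y(Ω₂)=-0.00274 + 0.00876j
Total Σ_m = 0.73995 - 0.00000j. Multiply by 0.739198: 0.54697 - 0.00000j. P_8(cos γ) = 0.546969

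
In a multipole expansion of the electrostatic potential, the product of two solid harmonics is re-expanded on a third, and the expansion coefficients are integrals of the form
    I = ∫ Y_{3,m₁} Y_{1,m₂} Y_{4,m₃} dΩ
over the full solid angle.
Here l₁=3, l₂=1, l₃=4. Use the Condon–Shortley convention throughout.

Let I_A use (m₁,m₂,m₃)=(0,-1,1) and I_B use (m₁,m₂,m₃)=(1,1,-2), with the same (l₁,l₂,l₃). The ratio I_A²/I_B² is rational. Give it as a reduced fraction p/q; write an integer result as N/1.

l's match ⇒ only the (l;m) 3-j factors differ between A and B.
A: triangle coeff Δ(3,1,4) = 1/252; Σ_t [0,0]: t=0:+1/72 = 1/72; (3j)²=5/126 [(3 1 4; 0 -1 1)], sign=-1
B: triangle coeff Δ(3,1,4) = 1/252; Σ_t [0,0]: t=0:+1/96 = 1/96; (3j)²=5/84 [(3 1 4; 1 1 -2)], sign=+1
I_A²/I_B² = (5/126)/(5/84) = 2/3

2/3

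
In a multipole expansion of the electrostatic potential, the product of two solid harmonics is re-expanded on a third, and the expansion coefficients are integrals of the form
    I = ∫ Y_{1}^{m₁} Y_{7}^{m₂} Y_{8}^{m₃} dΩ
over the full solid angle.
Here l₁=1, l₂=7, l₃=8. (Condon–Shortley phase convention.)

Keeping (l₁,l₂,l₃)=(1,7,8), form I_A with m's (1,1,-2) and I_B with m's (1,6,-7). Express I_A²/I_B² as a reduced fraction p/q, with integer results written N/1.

Shared (l₁,l₂,l₃)=(1,7,8): N and (l;000)² cancel in I_A²/I_B².
A: Δ = 0!·2!·14!/17! = 1/2040; Racah Σ t=0..0: t=0:+1/58060800 = 1/58060800; ⇒ 3j(1 7 8; 1 1 -2)² = 3/136, sgn +1
B: Δ = 0!·2!·14!/17! = 1/2040; Racah Σ t=0..0: t=0:+1/12454041600 = 1/12454041600; ⇒ 3j(1 7 8; 1 6 -7)² = 7/136, sgn -1
I_A²/I_B² = (3/136)/(7/136) = 3/7

3/7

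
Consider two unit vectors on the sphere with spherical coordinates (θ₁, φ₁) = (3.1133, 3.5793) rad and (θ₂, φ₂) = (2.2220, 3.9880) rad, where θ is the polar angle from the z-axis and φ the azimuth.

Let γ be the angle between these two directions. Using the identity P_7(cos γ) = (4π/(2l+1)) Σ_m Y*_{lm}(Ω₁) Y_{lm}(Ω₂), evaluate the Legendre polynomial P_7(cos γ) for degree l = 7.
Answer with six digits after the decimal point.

0.306028

Term-by-term m-sum for l=7 (normalisation 4π/15 = 0.837758):
  term(m=-7) = (-0.000000, -0.000000)   from Y*(Ω₁)=(0.000000, -0.000000), Y(Ω₂)=(-0.094282, -0.035309)
  term(m=-6) = (-0.000000, -0.000000)   from Y*(Ω₁)=(0.000000, -0.000000), Y(Ω₂)=(-0.102757, -0.268064)
  term(m=-5) = (-0.000000, -0.000000)   from Y*(Ω₁)=(0.000000, -0.000000), Y(Ω₂)=(0.203791, -0.391110)
  term(m=-4) = (-0.000000, -0.000001)   from Y*(Ω₁)=(0.000001, -0.000005), Y(Ω₂)=(0.306828, -0.076400)
  term(m=-3) = (-0.000007, 0.000020)   from Y*(Ω₁)=(-0.000051, -0.000193), Y(Ω₂)=(-0.089230, -0.061357)
  term(m=-2) = (-0.001502, 0.001602)   from Y*(Ω₁)=(-0.003838, -0.004599), Y(Ω₂)=(-0.044627, -0.363920)
  term(m=-1) = (-0.005055, 0.002189)   from Y*(Ω₁)=(-0.104176, -0.048753), Y(Ω₂)=(0.031740, -0.035870)
  term(m=+0) = (0.378425, 0.000000)   from Y*(Ω₁)=(-1.080338, -0.000000), Y(Ω₂)=(-0.350284, 0.000000)
  term(m=+1) = (-0.005055, -0.002189)   from Y*(Ω₁)=(0.104176, -0.048753), Y(Ω₂)=(-0.031740, -0.035870)
  term(m=+2) = (-0.001502, -0.001602)   from Y*(Ω₁)=(-0.003838, 0.004599), Y(Ω₂)=(-0.044627, 0.363920)
  term(m=+3) = (-0.000007, -0.000020)   from Y*(Ω₁)=(0.000051, -0.000193), Y(Ω₂)=(0.089230, -0.061357)
  term(m=+4) = (-0.000000, 0.000001)   from Y*(Ω₁)=(0.000001, 0.000005), Y(Ω₂)=(0.306828, 0.076400)
  term(m=+5) = (-0.000000, 0.000000)   from Y*(Ω₁)=(-0.000000, -0.000000), Y(Ω₂)=(-0.203791, -0.391110)
  term(m=+6) = (-0.000000, 0.000000)   from Y*(Ω₁)=(0.000000, 0.000000), Y(Ω₂)=(-0.102757, 0.268064)
  term(m=+7) = (-0.000000, 0.000000)   from Y*(Ω₁)=(-0.000000, -0.000000), Y(Ω₂)=(0.094282, -0.035309)
Accumulated sum (0.365295, 0.000000); after 4π/(2l+1) scaling, (0.306028, 0.000000) ⇒ P_7 = 0.306028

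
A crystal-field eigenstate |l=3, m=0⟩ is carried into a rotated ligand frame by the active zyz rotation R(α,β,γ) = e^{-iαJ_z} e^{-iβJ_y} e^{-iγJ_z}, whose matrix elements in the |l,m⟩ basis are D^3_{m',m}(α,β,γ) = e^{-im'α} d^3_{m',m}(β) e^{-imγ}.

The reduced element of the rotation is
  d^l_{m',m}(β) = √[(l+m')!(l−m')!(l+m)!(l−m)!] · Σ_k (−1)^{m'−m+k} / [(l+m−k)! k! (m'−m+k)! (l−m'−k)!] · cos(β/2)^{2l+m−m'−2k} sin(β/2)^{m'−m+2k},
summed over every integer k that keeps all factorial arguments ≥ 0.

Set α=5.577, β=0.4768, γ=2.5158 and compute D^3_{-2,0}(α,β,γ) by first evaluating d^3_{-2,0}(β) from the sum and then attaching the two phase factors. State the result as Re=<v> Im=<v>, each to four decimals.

Re=0.0404 Im=-0.2530

Split into d^3_{-2,0}(β=0.4768) × two z-phases.
With c≡cos(β/2)=0.971717 and s≡sin(β/2)=0.236148, N=[1·120·6·6]^{1/2}=65.726707
Admissible k: 2..3 (factorial args all ≥0)
  k=2: (−1)^0·65.7267/(12)·0.9717^4·0.2361^2 = +0.272326
  k=3: (−1)^1·65.7267/(12)·0.9717^2·0.2361^4 = -0.016083
d^3_{-2,0}(0.4768) = +0.272326 -0.016083 = +0.256243
Phases: e^{-i·(-2)·5.5770}=+0.157764-0.987477i, e^{-i·(0)·2.5158}=+1.000000+0.000000i ⇒ D=+0.040426-0.253034i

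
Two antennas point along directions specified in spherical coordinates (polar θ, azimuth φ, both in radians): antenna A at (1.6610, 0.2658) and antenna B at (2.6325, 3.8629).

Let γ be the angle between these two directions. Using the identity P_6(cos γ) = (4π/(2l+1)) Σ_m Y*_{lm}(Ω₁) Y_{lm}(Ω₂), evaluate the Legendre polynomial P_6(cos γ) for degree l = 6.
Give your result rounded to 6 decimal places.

Addition theorem: P_6(cos γ) = (4π/13) Σ_m Y*_{lm}(Ω₁) Y_{lm}(Ω₂), m = −6…6:
  [-6]  conj(Y_{6,-6})(Ω₁) = -0.01131 + 0.47128j ; Y_{6,-6}(Ω₂) = -0.00243 + 0.00600j ; Δ = -0.00280 - 0.00121j
  [-5]  conj(Y_{6,-5})(Ω₁) = -0.03537 - 0.14341j ; Y_{6,-5}(Ω₂) = -0.03592 + 0.01802j ; Δ = 0.00385 + 0.00451j
  [-4]  conj(Y_{6,-4})(Ω₁) = -0.15539 - 0.27938j ; Y_{6,-4}(Ω₂) = -0.14386 - 0.03771j ; Δ = 0.01182 + 0.04605j
  [-3]  conj(Y_{6,-3})(Ω₁) = 0.11786 + 0.12073j ; Y_{6,-3}(Ω₂) = -0.19829 - 0.29415j ; Δ = 0.01214 - 0.05861j
  [-2]  conj(Y_{6,-2})(Ω₁) = 0.23840 + 0.14020j ; Y_{6,-2}(Ω₂) = 0.06389 - 0.49569j ; Δ = 0.08472 - 0.10922j
  [-1]  conj(Y_{6,-1})(Ω₁) = -0.16971 - 0.04620j ; Y_{6,-1}(Ω₂) = 0.17254 - 0.15173j ; Δ = -0.03629 + 0.01778j
  [+0]  conj(Y_{6,0})(Ω₁) = -0.26499 + 0.00000j ; Y_{6,0}(Ω₂) = -0.36071 + 0.00000j ; Δ = 0.09558 + 0.00000j
  [+1]  conj(Y_{6,1})(Ω₁) = 0.16971 - 0.04620j ; Y_{6,1}(Ω₂) = -0.17254 - 0.15173j ; Δ = -0.03629 - 0.01778j
  [+2]  conj(Y_{6,2})(Ω₁) = 0.23840 - 0.14020j ; Y_{6,2}(Ω₂) = 0.06389 + 0.49569j ; Δ = 0.08472 + 0.10922j
  [+3]  conj(Y_{6,3})(Ω₁) = -0.11786 + 0.12073j ; Y_{6,3}(Ω₂) = 0.19829 - 0.29415j ; Δ = 0.01214 + 0.05861j
  [+4]  conj(Y_{6,4})(Ω₁) = -0.15539 + 0.27938j ; Y_{6,4}(Ω₂) = -0.14386 + 0.03771j ; Δ = 0.01182 - 0.04605j
  [+5]  conj(Y_{6,5})(Ω₁) = 0.03537 - 0.14341j ; Y_{6,5}(Ω₂) = 0.03592 + 0.01802j ; Δ = 0.00385 - 0.00451j
  [+6]  conj(Y_{6,6})(Ω₁) = -0.01131 - 0.47128j ; Y_{6,6}(Ω₂) = -0.00243 - 0.00600j ; Δ = -0.00280 + 0.00121j
Total Σ_m = 0.24248 + 0.00000j. Multiply by 0.966644: 0.23439 + 0.00000j. P_6(cos γ) = 0.234389

0.234389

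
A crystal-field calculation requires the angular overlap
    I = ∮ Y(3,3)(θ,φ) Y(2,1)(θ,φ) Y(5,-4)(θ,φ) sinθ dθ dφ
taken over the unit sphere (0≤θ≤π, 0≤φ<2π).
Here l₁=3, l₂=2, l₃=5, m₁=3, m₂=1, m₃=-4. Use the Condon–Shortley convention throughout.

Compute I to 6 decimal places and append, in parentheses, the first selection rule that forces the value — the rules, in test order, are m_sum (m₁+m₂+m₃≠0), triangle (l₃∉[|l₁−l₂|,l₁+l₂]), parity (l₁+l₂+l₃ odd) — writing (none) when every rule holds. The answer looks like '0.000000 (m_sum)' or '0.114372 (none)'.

0.219610 (none)

Checks pass: Σm=0; 10 even; l₃=5∈[1,5].
(2·3+1)(2·2+1)(2·5+1) = 385
Δ: 0! 6! 4! / 11! → 1/2310
sum: t=0:+1/144 = 1/144
3j²(3 2 5; 0 0 0) = Δ·Π!·Σ² = 10/231  (sign -1)
sum: t=0:+1/4320 = 1/4320
3j²(3 2 5; 3 1 -4) = Δ·Π!·Σ² = 2/55  (sign -1)
combine: 4πI² = 385·10/231·2/55 = 20/33
take √, sign +1: I = 0.21961050
No selection rule forces the value: the integral is nonzero (none).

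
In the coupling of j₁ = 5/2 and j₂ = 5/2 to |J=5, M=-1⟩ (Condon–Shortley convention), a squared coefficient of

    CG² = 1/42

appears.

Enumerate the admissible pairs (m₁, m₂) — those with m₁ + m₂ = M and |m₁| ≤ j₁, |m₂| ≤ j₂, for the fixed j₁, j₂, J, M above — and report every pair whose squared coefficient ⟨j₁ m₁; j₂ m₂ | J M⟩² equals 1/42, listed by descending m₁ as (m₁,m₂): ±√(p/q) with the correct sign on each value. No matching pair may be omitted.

(3/2,-5/2): +√(1/42); (-5/2,3/2): +√(1/42)

Admissible pairs with m₁+m₂ = M = -1: (-5/2,3/2), (-3/2,1/2), (-1/2,-1/2), (1/2,-3/2), (3/2,-5/2)
  (m₁,m₂)=(3/2,-5/2): CG² = 1/42, CG = +√(1/42)   ← matches the target
  (m₁,m₂)=(1/2,-3/2): CG² = 5/21, CG = +√(5/21)
  (m₁,m₂)=(-1/2,-1/2): CG² = 10/21, CG = +√(10/21)
  (m₁,m₂)=(-3/2,1/2): CG² = 5/21, CG = +√(5/21)
  (m₁,m₂)=(-5/2,3/2): CG² = 1/42, CG = +√(1/42)   ← matches the target
Pairs with CG² = 1/42: (3/2,-5/2): +√(1/42); (-5/2,3/2): +√(1/42)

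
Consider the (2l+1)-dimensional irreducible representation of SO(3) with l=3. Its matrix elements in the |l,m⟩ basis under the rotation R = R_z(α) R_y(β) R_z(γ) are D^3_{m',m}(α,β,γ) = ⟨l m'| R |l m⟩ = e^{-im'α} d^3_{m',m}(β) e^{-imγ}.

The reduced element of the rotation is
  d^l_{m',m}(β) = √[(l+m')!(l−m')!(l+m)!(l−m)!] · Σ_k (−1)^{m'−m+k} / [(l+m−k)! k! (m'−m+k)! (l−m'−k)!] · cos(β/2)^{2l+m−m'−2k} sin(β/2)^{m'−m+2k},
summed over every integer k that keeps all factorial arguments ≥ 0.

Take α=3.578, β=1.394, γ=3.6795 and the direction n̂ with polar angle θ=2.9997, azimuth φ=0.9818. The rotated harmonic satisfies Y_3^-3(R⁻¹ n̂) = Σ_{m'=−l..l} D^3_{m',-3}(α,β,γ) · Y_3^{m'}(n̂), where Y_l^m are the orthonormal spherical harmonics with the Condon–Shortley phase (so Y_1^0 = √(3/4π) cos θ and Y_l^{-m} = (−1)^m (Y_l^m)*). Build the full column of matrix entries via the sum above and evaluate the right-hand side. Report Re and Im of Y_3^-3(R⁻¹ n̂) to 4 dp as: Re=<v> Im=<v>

Re=0.0984 Im=-0.3511

Need the full column D^3_{m',-3} for m'=−3..3 at α=3.5780, β=1.3940, γ=3.6795.
cos(β/2)=0.766771, sin(β/2)=0.641920
d^3_{-3,-3}: single k=0 term ⇒ +0.203234;  D = -0.198395+0.044084i
d^3_{-2,-3}: single k=0 term ⇒ -0.416760;  D = -0.330497+0.253892i
d^3_{-1,-3}: single k=0 term ⇒ +0.551660;  D = -0.254419+0.489489i
d^3_{0,-3}: single k=0 term ⇒ -0.533281;  D = -0.022884+0.532790i
d^3_{1,-3}: single k=0 term ⇒ +0.386636;  D = +0.148239+0.357089i
d^3_{2,-3}: single k=0 term ⇒ -0.204714;  D = +0.151049+0.138173i
d^3_{3,-3}: single k=0 term ⇒ +0.069966;  D = +0.066747+0.020977i
Y_3^{m'}(θ=2.9997,φ=0.9818) and Σ D·Y over m':
  (-0.1984+0.0441i)·(-0.0012-0.0002i)  (-0.3305+0.2539i)·(+0.0077+0.0187i)  (-0.2544+0.4895i)·(+0.0990-0.1482i)  (-0.0229+0.5328i)·(-0.7019+0.0000i)  (+0.1482+0.3571i)·(-0.0990-0.1482i)  (+0.1510+0.1382i)·(+0.0077-0.0187i)  (+0.0667+0.0210i)·(+0.0012-0.0002i)
Y_3^-3(R⁻¹ n̂) = +0.098431-0.351085i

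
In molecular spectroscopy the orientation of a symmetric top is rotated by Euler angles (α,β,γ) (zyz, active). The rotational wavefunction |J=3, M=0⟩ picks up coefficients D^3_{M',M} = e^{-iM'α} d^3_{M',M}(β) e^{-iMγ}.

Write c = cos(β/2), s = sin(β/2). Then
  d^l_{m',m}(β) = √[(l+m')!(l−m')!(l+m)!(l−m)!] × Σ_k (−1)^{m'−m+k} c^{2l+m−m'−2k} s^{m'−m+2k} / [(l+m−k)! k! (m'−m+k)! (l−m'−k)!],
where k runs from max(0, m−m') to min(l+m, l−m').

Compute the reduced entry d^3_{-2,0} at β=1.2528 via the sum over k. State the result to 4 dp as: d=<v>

d=0.3863

d^3_{-2,0}(β=1.2528) via the finite sum:
Half-angle: c=0.810143, s=0.586232. N=√(1·120·6·6)=65.726707
Admissible k: 2..3 (factorial args all ≥0)
  k=2: (−1)^0·65.7267/(12)·0.8101^4·0.5862^2 = +0.810862
  k=3: (−1)^1·65.7267/(12)·0.8101^2·0.5862^4 = -0.424583
d^3_{-2,0}(1.2528) = +0.810862 -0.424583 = +0.386279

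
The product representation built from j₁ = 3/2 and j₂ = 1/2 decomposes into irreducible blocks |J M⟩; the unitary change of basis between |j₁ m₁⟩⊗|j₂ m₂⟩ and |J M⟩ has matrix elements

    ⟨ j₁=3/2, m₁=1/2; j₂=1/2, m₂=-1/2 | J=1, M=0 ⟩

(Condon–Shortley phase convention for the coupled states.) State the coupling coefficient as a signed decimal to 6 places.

j₁+j₂−J=1  J+j₁−j₂=2  J−j₁+j₂=0  j₁+j₂+J+1=4
(j₁±m₁, j₂±m₂, J±M) = (2,1,0,1,1,1)
P² = 1/2
sum k=0..0:
  [0] +1/1 = 1
S = 1
C² = P²·S² = 1/2 ; C = +0.707107

+0.707107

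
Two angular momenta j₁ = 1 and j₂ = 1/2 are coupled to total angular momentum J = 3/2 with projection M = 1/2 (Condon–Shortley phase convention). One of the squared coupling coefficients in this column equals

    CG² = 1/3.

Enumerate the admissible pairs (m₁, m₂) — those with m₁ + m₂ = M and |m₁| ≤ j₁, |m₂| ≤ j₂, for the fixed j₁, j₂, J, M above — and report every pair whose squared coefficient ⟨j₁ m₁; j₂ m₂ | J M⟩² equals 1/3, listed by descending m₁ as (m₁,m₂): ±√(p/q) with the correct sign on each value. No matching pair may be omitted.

Admissible pairs with m₁+m₂ = M = 1/2: (0,1/2), (1,-1/2)
  (m₁,m₂)=(1,-1/2): CG² = 1/3, CG = +√(1/3)   ← matches the target
  (m₁,m₂)=(0,1/2): CG² = 2/3, CG = +√(2/3)
Pairs with CG² = 1/3: (1,-1/2): +√(1/3)

(1,-1/2): +√(1/3)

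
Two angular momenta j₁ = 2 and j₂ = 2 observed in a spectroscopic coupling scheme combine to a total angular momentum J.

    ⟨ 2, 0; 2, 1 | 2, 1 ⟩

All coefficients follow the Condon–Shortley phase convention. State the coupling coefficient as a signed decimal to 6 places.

triangle: 2!·2!·2!/7! = 8/5040
(j±m)!: 2!·2!·3!·1!·3!·1! = 144
prefactor² = (2J+1)·Δ·N² = 8/7
  k=1: −1/(1!·1!·1!·2!·1!·0!) = -1/2
  k=2: +1/(2!·0!·0!·1!·2!·1!) = 1/4
Σ = -1/4  ⇒  CG² = 8/7·(-1/4)² = 1/14
CG = −√(1/14) = -0.267261

−√(1/14) ≈ -0.267261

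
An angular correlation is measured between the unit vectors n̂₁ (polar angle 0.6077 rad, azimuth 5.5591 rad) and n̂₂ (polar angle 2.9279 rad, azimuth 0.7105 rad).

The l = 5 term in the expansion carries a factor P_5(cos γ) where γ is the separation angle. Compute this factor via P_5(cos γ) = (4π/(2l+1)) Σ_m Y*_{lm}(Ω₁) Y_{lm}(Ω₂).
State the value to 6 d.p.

0.412792

Term-by-term m-sum for l=5 (normalisation 4π/11 = 1.142397):
  m=-5: (-0.025000, 0.012978) × (-0.000183, 0.000080) = (0.000004, -0.000004)  (running Σ = (0.000004, -0.000004))
  m=-4: (-0.124239, -0.031096) × (0.002772, 0.000856) = (-0.000318, -0.000193)  (running Σ = (-0.000314, -0.000197))
  m=-3: (-0.184595, -0.268978) × (-0.013327, -0.021223) = (-0.003249, 0.007502)  (running Σ = (-0.003563, 0.007305))
  m=-2: (0.056702, -0.460078) × (-0.020732, 0.137367) = (0.062024, 0.017328)  (running Σ = (0.058461, 0.024633))
  m=-1: (0.151174, -0.133687) × (0.349250, -0.300494) = (0.012626, -0.092117)  (running Σ = (0.071087, -0.067484))
  m=0: (-0.341889, -0.000000) × (-0.641042, 0.000000) = (0.219165, 0.000000)  (running Σ = (0.290252, -0.067484))
  m=1: (-0.151174, -0.133687) × (-0.349250, -0.300494) = (0.012626, 0.092117)  (running Σ = (0.302877, 0.024633))
  m=2: (0.056702, 0.460078) × (-0.020732, -0.137367) = (0.062024, -0.017328)  (running Σ = (0.364902, 0.007305))
  m=3: (0.184595, -0.268978) × (0.013327, -0.021223) = (-0.003249, -0.007502)  (running Σ = (0.361653, -0.000197))
  m=4: (-0.124239, 0.031096) × (0.002772, -0.000856) = (-0.000318, 0.000193)  (running Σ = (0.361335, -0.000004))
  m=5: (0.025000, 0.012978) × (0.000183, 0.000080) = (0.000004, 0.000004)  (running Σ = (0.361339, 0.000000))
Accumulated sum (0.361339, 0.000000); after 4π/(2l+1) scaling, (0.412792, 0.000000) ⇒ P_5 = 0.412792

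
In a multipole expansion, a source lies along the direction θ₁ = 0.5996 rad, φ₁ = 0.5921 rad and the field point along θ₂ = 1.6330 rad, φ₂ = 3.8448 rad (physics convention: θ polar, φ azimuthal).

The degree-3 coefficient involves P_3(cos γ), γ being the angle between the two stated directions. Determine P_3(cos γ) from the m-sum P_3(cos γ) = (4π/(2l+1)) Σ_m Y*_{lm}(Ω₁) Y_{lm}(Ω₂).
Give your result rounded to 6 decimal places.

0.346164

Term-by-term m-sum for l=3 (normalisation 4π/7 = 1.795196):
  term(m=-3) = (-0.029389, 0.010176)   from Y*(Ω₁)=(-0.015300, 0.073399), Y(Ω₂)=(0.212850, 0.356034)
  term(m=-2) = (-0.016585, 0.003747)   from Y*(Ω₁)=(0.101302, 0.248850), Y(Ω₂)=(-0.010356, 0.062432)
  term(m=-1) = (0.138045, -0.015401)   from Y*(Ω₁)=(0.364364, 0.245072), Y(Ω₂)=(0.241282, -0.204556)
  term(m=+0) = (0.008686, 0.000000)   from Y*(Ω₁)=(0.125622, -0.000000), Y(Ω₂)=(0.069146, 0.000000)
  term(m=+1) = (0.138045, 0.015401)   from Y*(Ω₁)=(-0.364364, 0.245072), Y(Ω₂)=(-0.241282, -0.204556)
  term(m=+2) = (-0.016585, -0.003747)   from Y*(Ω₁)=(0.101302, -0.248850), Y(Ω₂)=(-0.010356, -0.062432)
  term(m=+3) = (-0.029389, -0.010176)   from Y*(Ω₁)=(0.015300, 0.073399), Y(Ω₂)=(-0.212850, 0.356034)
Accumulated sum (0.192828, 0.000000); after 4π/(2l+1) scaling, (0.346164, 0.000000) ⇒ P_3 = 0.346164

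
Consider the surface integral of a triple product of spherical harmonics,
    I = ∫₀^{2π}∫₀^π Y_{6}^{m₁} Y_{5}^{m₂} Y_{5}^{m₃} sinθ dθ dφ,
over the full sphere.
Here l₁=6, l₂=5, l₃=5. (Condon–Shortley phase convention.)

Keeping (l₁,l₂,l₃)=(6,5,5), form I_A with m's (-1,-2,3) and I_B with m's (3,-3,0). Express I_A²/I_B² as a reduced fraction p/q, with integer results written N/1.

28/1875

l's match ⇒ only the (l;m) 3-j factors differ between A and B.
A: triangle coeff Δ(6,5,5) = 1/28588560; Σ_t [1,3]: t=1:−1/345600 t=2:+1/34560 t=3:−1/41472 = 1/518400; (3j)²=7/36465 [(6 5 5; -1 -2 3)], sign=+1
B: triangle coeff Δ(6,5,5) = 1/28588560; Σ_t [0,2]: t=0:+1/103680 t=1:−1/34560 t=2:+1/138240 = -1/82944; (3j)²=125/9724 [(6 5 5; 3 -3 0)], sign=+1
I_A²/I_B² = (7/36465)/(125/9724) = 28/1875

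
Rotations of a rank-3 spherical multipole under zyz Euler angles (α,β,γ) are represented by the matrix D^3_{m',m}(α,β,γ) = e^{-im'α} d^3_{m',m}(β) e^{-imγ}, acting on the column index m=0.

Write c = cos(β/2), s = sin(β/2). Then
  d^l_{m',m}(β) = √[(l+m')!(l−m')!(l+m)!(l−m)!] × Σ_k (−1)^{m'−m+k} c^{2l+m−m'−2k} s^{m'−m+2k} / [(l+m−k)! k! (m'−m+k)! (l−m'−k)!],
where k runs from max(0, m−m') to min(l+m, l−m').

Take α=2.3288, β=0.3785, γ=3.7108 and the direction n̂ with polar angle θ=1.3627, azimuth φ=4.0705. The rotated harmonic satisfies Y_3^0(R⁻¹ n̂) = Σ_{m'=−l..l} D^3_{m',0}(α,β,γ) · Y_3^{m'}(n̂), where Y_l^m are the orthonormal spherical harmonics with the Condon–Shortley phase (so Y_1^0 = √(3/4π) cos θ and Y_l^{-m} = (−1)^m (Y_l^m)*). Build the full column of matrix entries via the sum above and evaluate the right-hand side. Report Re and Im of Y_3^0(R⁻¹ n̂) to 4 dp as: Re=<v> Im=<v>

Re=-0.1419 Im=0.0000

Need the full column D^3_{m',0} for m'=−3..3 at α=2.3288, β=0.3785, γ=3.7108.
cos(β/2)=0.982146, sin(β/2)=0.188122
d^3_{-3,0}: single k=3 term ⇒ +0.028207;  D = +0.021516+0.018241i
d^3_{-2,0}: k∈[2..3] ⇒ +0.180362 -0.006617 = +0.173745;  D = -0.009515-0.173484i
d^3_{-1,0}: k∈[1..3] ⇒ +0.595539 -0.065548 +0.000802 = +0.530793;  D = -0.364906+0.385467i
d^3_{0,0}: k∈[0..3] ⇒ +0.897543 -0.296365 +0.010873 -0.000044 = +0.612007;  D = +0.612007+0.000000i
d^3_{1,0}: k∈[0..2] ⇒ -0.595539 +0.065548 -0.000802 = -0.530793;  D = +0.364906+0.385467i
d^3_{2,0}: k∈[0..1] ⇒ +0.180362 -0.006617 = +0.173745;  D = -0.009515+0.173484i
d^3_{3,0}: single k=0 term ⇒ -0.028207;  D = -0.021516+0.018241i
Y_3^{m'}(θ=1.3627,φ=4.0705) and Σ D·Y over m':
  (+0.0215+0.0182i)·(+0.3664+0.1358i)  (-0.0095-0.1735i)·(-0.0572-0.1939i)  (-0.3649+0.3855i)·(+0.1489-0.1992i)  (+0.6120+0.0000i)·(-0.2148+0.0000i)  (+0.3649+0.3855i)·(-0.1489-0.1992i)  (-0.0095+0.1735i)·(-0.0572+0.1939i)  (-0.0215+0.0182i)·(-0.3664+0.1358i)
Y_3^0(R⁻¹ n̂) = -0.141935+0.000000i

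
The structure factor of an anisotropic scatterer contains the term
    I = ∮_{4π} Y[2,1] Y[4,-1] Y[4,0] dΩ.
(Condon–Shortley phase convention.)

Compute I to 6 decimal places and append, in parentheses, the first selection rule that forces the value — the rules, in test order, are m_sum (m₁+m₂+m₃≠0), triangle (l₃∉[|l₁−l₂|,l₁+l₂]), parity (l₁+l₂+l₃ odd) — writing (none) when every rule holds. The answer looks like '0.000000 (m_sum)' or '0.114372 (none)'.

Rules hold: Σm=0, L=10 even, 2≤4≤6.
N = 5·9·9 = 405
Δ = 2!·2!·6!/11! = 1/13860
Racah Σ t=0..2: t=0:+1/192 t=1:−1/36 t=2:+1/192 = -5/288
⇒ 3j(2 4 4; 0 0 0)² = 20/693, sgn -1
Racah Σ t=0..1: t=0:+1/72 t=1:−1/96 = 1/288
⇒ 3j(2 4 4; 1 -1 0)² = 1/462, sgn +1
4πI² = N·(3j₀)²·(3jₘ)² = 150/5929
I = -1·√(0.0252994/4π) = -0.04486937
No selection rule forces the value: the integral is nonzero (none).

-0.044869 (none)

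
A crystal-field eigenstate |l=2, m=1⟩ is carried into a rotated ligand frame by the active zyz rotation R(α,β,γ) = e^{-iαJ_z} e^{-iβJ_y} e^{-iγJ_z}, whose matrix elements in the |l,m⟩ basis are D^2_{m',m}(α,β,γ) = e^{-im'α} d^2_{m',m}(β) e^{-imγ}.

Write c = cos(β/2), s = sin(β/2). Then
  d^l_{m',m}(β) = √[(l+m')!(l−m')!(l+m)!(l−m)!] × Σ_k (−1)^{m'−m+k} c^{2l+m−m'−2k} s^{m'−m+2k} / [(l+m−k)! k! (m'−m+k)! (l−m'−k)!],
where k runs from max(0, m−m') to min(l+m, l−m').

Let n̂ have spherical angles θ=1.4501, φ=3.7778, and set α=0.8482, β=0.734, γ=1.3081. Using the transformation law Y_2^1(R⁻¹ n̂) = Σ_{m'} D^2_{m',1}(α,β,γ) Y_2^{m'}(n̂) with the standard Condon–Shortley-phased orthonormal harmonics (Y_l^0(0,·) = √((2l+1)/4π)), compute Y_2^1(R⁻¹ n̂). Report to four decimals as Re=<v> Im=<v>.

Re=-0.0028 Im=0.3587

Need the full column D^2_{m',1} for m'=−2..2 at α=0.8482, β=0.7340, γ=1.3081.
cos(β/2)=0.933408, sin(β/2)=0.358817
d^2_{-2,1}: single k=3 term ⇒ +0.086242;  D = +0.079822+0.032653i
d^2_{-1,1}: k∈[2..3] ⇒ +0.336519 -0.016576 = +0.319943;  D = +0.286700-0.142009i
d^2_{0,1}: k∈[1..2] ⇒ +0.714765 -0.105625 = +0.609140;  D = +0.158185-0.588242i
d^2_{1,1}: k∈[0..1] ⇒ +0.759077 -0.336519 = +0.422558;  D = -0.233514-0.352174i
d^2_{2,1}: single k=0 term ⇒ -0.583603;  D = +0.578127+0.079757i
Y_2^{m'}(θ=1.4501,φ=3.7778) and Σ D·Y over m':
  (+0.0798+0.0327i)·(+0.1119-0.3639i)  (+0.2867-0.1420i)·(-0.0743+0.0549i)  (+0.1582-0.5882i)·(-0.3017+0.0000i)  (-0.2335-0.3522i)·(+0.0743+0.0549i)  (+0.5781+0.0798i)·(+0.1119+0.3639i)
Y_2^1(R⁻¹ n̂) = -0.002755+0.358656i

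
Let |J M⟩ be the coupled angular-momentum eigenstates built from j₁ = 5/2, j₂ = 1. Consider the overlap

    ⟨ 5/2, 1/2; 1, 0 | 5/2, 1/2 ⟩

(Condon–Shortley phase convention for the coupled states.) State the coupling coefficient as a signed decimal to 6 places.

+√(1/35) = +0.169031

j₁+j₂−J=1  J+j₁−j₂=4  J−j₁+j₂=1  j₁+j₂+J+1=7
(j₁±m₁, j₂±m₂, J±M) = (3,2,1,1,3,2)
P² = 144/35
sum k=0..1:
  [0] +1/4 = 1/4
  [1] −1/6 = -1/6
S = 1/12
C² = P²·S² = 1/35 ; C = +0.169031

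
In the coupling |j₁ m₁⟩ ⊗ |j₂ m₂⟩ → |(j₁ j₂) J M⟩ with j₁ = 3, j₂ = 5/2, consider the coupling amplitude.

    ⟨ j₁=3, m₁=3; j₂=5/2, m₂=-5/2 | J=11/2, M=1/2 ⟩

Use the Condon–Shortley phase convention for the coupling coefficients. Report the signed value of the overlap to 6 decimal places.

+0.046524

j₁+j₂−J=0  J+j₁−j₂=6  J−j₁+j₂=5  j₁+j₂+J+1=12
(j₁±m₁, j₂±m₂, J±M) = (6,0,0,5,6,5)
P² = 1244160000/77
sum k=0..0:
  [0] +1/86400 = 1/86400
S = 1/86400
C² = P²·S² = 1/462 ; C = +0.046524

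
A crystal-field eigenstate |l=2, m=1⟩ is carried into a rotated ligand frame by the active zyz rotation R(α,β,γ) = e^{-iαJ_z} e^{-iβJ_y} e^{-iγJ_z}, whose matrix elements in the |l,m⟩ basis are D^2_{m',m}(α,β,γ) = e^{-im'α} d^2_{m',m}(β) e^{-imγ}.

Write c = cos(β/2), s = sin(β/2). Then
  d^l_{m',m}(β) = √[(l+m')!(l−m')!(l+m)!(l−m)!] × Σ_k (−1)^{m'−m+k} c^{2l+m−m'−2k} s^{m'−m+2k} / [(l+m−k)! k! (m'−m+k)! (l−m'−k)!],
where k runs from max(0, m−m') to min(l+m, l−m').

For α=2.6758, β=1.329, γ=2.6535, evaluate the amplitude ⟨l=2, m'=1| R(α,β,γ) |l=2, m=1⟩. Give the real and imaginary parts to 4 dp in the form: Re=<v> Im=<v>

Split into d^2_{1,1}(β=1.3290) × two z-phases.
Half-angle: c=0.787225, s=0.616666. N=√(6·1·6·1)=6.000000
k∈{0,1} keeps every argument non-negative
  k=0: (−1)^0·6.0000/(6)·0.7872^4·0.6167^0 = +0.384057
  k=1: (−1)^1·6.0000/(2)·0.7872^2·0.6167^2 = -0.706999
d^2_{1,1}(1.3290) = +0.384057 -0.706999 = -0.322942
D = (-0.893466-0.449131i)·(-0.322942)·(-0.883229-0.468942i) = -0.186828-0.263414i

Re=-0.1868 Im=-0.2634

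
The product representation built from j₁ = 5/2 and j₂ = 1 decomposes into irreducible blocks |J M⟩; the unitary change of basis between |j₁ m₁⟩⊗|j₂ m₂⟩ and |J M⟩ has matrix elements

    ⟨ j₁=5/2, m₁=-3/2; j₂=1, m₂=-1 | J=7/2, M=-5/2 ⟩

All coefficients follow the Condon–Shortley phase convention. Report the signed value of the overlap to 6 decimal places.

j₁+j₂−J=0  J+j₁−j₂=5  J−j₁+j₂=2  j₁+j₂+J+1=8
(j₁±m₁, j₂±m₂, J±M) = (1,4,0,2,1,6)
P² = 11520/7
sum k=0..0:
  [0] +1/48 = 1/48
S = 1/48
C² = P²·S² = 5/7 ; C = +0.845154

+√(5/7) ≈ +0.845154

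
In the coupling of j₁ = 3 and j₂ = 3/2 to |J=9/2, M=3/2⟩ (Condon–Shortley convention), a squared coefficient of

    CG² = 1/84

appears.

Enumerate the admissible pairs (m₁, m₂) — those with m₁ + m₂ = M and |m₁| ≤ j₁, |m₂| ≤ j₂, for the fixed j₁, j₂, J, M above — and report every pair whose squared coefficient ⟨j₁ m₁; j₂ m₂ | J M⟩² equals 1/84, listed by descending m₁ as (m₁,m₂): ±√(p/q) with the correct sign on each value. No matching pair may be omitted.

Admissible pairs with m₁+m₂ = M = 3/2: (0,3/2), (1,1/2), (2,-1/2), (3,-3/2)
  (m₁,m₂)=(3,-3/2): CG² = 1/84, CG = +√(1/84)   ← matches the target
  (m₁,m₂)=(2,-1/2): CG² = 3/14, CG = +√(3/14)
  (m₁,m₂)=(1,1/2): CG² = 15/28, CG = +√(15/28)
  (m₁,m₂)=(0,3/2): CG² = 5/21, CG = +√(5/21)
Pairs with CG² = 1/84: (3,-3/2): +√(1/84)

(3,-3/2): +√(1/84)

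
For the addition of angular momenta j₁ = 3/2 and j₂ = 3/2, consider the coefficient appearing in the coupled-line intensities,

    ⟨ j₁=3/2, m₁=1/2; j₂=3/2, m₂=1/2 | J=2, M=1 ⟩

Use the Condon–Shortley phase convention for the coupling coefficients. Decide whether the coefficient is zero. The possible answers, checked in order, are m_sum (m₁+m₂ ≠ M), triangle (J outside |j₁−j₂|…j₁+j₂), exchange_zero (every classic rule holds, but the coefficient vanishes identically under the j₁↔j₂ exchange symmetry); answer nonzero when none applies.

exchange_zero

m-sum: m₁+m₂ = 1/2+1/2 = 1, M = 1  ✓
triangle: |j₁−j₂| = 0 ≤ J = 2 ≤ j₁+j₂ = 3  ✓
exchange: j₁=j₂ and m₁=m₂, and (−1)^(j₁+j₂−J) = (−1)^1 = −1 forces ⟨j₁m₁;j₂m₂|JM⟩ = −⟨j₂m₂;j₁m₁|JM⟩ = −⟨j₁m₁;j₂m₂|JM⟩ ⇒ the coefficient vanishes identically
Racah sum check: Σ_k collapses to 0 ⇒ CG = 0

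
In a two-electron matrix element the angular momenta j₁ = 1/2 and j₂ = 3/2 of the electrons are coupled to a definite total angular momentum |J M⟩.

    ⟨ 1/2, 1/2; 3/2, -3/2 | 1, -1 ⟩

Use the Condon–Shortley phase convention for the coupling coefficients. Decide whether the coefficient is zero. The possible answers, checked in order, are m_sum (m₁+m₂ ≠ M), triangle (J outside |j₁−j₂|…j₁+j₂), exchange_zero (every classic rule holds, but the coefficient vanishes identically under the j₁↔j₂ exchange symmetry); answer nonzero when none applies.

nonzero

m-sum: m₁+m₂ = 1/2+(-3/2) = -1, M = -1  ✓
triangle: |j₁−j₂| = 1 ≤ J = 1 ≤ j₁+j₂ = 2  ✓
exchange: j₁≠j₂ or m₁≠m₂ — the exchange symmetry imposes no constraint here
value check: CG = +√(3/4) = +0.866025 ≠ 0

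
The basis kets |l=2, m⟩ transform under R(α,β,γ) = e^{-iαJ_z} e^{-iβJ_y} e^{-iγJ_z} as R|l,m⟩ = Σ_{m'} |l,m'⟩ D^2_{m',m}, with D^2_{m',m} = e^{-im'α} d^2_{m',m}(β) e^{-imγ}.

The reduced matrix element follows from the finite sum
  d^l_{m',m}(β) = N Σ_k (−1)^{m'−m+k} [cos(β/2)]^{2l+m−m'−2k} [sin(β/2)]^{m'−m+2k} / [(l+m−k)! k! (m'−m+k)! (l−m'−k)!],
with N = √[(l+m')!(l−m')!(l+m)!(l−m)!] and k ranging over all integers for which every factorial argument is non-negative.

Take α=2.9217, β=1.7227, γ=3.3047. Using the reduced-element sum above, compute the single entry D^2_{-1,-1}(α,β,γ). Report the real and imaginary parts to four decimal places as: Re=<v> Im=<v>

Re=-0.5519 Im=0.0314

First d^2_{-1,-1}(β=1.7227), then the phase factors e^{-i(-1)α} and e^{-i(-1)γ}:
c=cos(1.722700/2)=0.651414, s=sin(1.722700/2)=0.758723; N=√[1·6·1·6]=6.000000
k∈{0,1} keeps every argument non-negative
  k=0: (−1)^0·6.0000/(6)·0.6514^4·0.7587^0 = +0.180064
  k=1: (−1)^1·6.0000/(2)·0.6514^2·0.7587^2 = -0.732827
d^2_{-1,-1}(1.7227) = +0.180064 -0.732827 = -0.552762
Attach z-rotation phases: D = e^{-i(-1)(2.9217)}·(-0.552762)·e^{-i(-1)(3.3047)} = -0.551871+0.031372i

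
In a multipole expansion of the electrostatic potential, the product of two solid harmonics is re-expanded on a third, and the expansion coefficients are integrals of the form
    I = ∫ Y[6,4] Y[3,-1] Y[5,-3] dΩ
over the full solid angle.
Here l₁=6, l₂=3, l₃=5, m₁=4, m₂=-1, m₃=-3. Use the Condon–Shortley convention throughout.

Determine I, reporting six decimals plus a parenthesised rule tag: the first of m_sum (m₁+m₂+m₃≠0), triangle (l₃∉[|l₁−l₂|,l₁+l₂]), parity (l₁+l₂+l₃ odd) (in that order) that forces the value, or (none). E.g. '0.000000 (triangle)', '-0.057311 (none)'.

m-sum 0 ✓  L=14 even ✓  3≤5≤9 ✓
Π(2lᵢ+1) = 13×7×11 = 1001
triangle coeff Δ(6,3,5) = 1/675675
Σ_t [1,3]: t=1:−1/8640 t=2:+1/2304 t=3:−1/8640 = 7/34560
(3j)²=7/429 [(6 3 5; 0 0 0)], sign=-1
Σ_t [0,2]: t=0:+1/69120 t=1:−1/30240 t=2:+1/322560 = -1/64512
(3j)²=10/1001 [(6 3 5; 4 -1 -3)], sign=-1
⇒ 4πI² = 70/429
I = (+1)√(70/429/(4π)) = 0.11395029
No selection rule forces the value: the integral is nonzero (none).

0.113950 (none)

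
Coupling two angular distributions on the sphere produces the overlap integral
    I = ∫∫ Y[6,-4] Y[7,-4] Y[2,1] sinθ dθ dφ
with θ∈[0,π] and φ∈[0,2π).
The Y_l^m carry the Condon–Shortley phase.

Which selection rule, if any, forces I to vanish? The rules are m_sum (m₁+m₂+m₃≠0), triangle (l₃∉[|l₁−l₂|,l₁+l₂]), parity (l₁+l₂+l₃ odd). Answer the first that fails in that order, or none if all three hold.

m_sum

azimuthal sum: -4 − 4 + 1 = -7  ✗
1 ≤ 2 ≤ 13 (triangle on l)
L = 6 + 7 + 2 = 15 (odd)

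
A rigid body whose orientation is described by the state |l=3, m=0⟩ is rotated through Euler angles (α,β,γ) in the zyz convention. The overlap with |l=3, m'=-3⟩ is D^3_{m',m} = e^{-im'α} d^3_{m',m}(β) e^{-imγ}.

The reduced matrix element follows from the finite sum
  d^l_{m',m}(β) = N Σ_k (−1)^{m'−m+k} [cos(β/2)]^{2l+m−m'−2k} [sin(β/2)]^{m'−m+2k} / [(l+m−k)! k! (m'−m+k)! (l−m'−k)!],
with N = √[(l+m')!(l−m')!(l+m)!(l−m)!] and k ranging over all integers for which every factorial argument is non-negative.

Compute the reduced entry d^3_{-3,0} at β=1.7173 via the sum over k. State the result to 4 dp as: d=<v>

d^3_{-3,0}(β=1.7173) via the finite sum:
Half-angle: c=0.653460, s=0.756961. N=√(1·720·6·6)=160.996894
The bounds max(0,m−m')=3 and min(l+m,l−m')=3 give 1 term
  k=3: (−1)^0·160.9969/(36)·0.6535^3·0.7570^3 = +0.541243
d^3_{-3,0}(1.7173) = +0.541243

d=0.5412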